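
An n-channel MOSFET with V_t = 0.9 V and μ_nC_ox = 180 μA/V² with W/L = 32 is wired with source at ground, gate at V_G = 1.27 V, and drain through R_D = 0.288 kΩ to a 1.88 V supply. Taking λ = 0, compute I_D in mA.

I_D = 0.394 mA

V_GS = V_G = 1.27 V, so V_ov = 1.27 − 0.9 = 0.37 V.
k_n = μ_nC_ox · (W/L) = 5.76 mA/V².
Assume saturation: I_D = ½ k_n V_ov² = 0.5 × 5.76 × 0.37² = 0.394 mA, giving V_DS = V_DD − I_D R_D = 1.88 − 0.394 × 0.288 = 1.77 V.
V_DS = 1.77 V ≥ V_ov = 0.37 V, confirming saturation.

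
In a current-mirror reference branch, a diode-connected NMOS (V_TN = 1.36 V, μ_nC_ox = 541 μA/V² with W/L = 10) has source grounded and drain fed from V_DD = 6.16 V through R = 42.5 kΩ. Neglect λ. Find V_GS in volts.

V_GS = 1.56 V

With gate tied to drain, V_GS = V_DS ≥ V_GS − V_TN, so the device is in saturation.
k_n = μ_nC_ox · (W/L) = 5.41 mA/V².
KCL at the drain: ½ k_n (V_GS − V_TN)² = (V_DD − V_GS)/R.
Let x = V_GS − 1.36. Then 115 x² + x − 4.8 = 0, giving x = 0.2 V (positive root), so V_GS = 1.56 V.
I_D = (V_DD − V_GS)/R = (6.16 − 1.56) / 42.5 = 0.108 mA.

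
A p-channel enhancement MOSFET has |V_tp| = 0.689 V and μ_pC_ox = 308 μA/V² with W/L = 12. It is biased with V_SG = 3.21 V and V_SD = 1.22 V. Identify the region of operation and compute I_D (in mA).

k_p = μ_pC_ox · (W/L) = 3.696 mA/V².
V_ov = V_SG − |V_tp| = 3.21 − 0.689 = 2.52 V.
Since V_SD = 1.22 V < V_ov = 2.52 V, the device is in the triode region.
I_D = k_p [V_ov · V_SD − ½ V_SD²] = 3.696 × [2.52 × 1.22 − 0.5 × 1.22²] = 8.62 mA.

Triode; I_D = 8.62 mA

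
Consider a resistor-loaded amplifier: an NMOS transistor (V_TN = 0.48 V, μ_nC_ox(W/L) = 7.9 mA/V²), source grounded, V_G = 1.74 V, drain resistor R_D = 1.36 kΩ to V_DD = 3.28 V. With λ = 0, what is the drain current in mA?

V_GS = V_G = 1.74 V, so V_ov = 1.74 − 0.48 = 1.26 V.
Assume saturation: I_D = ½ k_n V_ov² = 0.5 × 7.9 × 1.26² = 6.27 mA, giving V_DS = V_DD − I_D R_D = 3.28 − 6.27 × 1.36 = -5.25 V.
But -5.25 V < V_ov = 1.26 V, so the device is actually in triode.
In triode I_D = k_n[V_ov V_DS − ½ V_DS²] and I_D = (V_DD − V_DS)/R_D. Equating: 5.37 V_DS² − 14.54 V_DS + 3.28 = 0, giving V_DS = 0.248 V (the root below V_ov).
I_D = (3.28 − 0.248) / 1.36 = 2.23 mA.

I_D = 2.23 mA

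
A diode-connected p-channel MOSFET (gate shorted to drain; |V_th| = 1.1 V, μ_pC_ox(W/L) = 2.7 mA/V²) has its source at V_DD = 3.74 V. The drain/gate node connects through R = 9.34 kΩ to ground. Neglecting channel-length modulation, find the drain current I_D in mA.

I_D = 0.238 mA

With gate tied to drain, V_SG = V_SD ≥ V_SG − |V_th|, so the device is in saturation.
KCL at the drain: ½ k_p (V_SG − |V_th|)² = (V_DD − V_SG)/R.
Let x = V_SG − 1.1. Then 12.6 x² + x − 2.64 = 0, giving x = 0.42 V (positive root), so V_SG = 1.52 V.
I_D = (V_DD − V_SG)/R = (3.74 − 1.52) / 9.34 = 0.238 mA.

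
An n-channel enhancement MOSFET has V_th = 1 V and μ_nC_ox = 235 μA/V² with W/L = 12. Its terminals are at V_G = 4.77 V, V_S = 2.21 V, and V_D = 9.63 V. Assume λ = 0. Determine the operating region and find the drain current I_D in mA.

V_GS = V_G − V_S = 4.77 − 2.21 = 2.56 V; V_DS = V_D − V_S = 9.63 − 2.21 = 7.42 V.
k_n = μ_nC_ox · (W/L) = 2.82 mA/V².
V_ov = V_GS − V_th = 2.56 − 1 = 1.56 V.
Since V_DS = 7.42 V ≥ V_ov = 1.56 V, the device is in saturation.
I_D = ½ k_n V_ov² = 0.5 × 2.82 × 1.56² = 3.43 mA.

Saturation; I_D = 3.43 mA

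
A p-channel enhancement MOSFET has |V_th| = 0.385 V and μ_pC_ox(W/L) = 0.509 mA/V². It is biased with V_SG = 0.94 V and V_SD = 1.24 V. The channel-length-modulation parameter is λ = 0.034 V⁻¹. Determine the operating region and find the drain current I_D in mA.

V_ov = V_SG − |V_th| = 0.94 − 0.385 = 0.555 V.
Since V_SD = 1.24 V ≥ V_ov = 0.555 V, the device is in saturation.
I_D = ½ k_p V_ov² (1 + λ V_SD) = 0.5 × 0.509 × 0.555² × (1 + 0.034 × 1.24) = 0.0817 mA.

Saturation; I_D = 0.0817 mA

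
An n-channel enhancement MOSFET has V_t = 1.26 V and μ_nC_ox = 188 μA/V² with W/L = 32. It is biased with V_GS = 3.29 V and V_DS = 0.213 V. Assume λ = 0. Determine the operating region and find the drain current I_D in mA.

Triode; I_D = 2.46 mA

k_n = μ_nC_ox · (W/L) = 6.016 mA/V².
V_ov = V_GS − V_t = 3.29 − 1.26 = 2.03 V.
Since V_DS = 0.213 V < V_ov = 2.03 V, the device is in the triode region.
I_D = k_n [V_ov · V_DS − ½ V_DS²] = 6.016 × [2.03 × 0.213 − 0.5 × 0.213²] = 2.46 mA.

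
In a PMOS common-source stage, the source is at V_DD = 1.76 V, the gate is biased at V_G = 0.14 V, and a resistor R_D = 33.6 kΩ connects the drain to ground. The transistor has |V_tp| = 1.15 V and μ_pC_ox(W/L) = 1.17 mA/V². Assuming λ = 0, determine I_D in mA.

V_SG = V_DD − V_G = 1.76 − 0.14 = 1.62 V, so V_ov = 1.62 − 1.15 = 0.47 V.
Assume saturation: I_D = ½ k_p V_ov² = 0.5 × 1.17 × 0.47² = 0.129 mA, giving V_SD = V_DD − I_D R_D = 1.76 − 0.129 × 33.6 = -2.58 V.
But -2.58 V < V_ov = 0.47 V, so the device is actually in triode.
In triode I_D = k_p[V_ov V_SD − ½ V_SD²] and I_D = (V_DD − V_SD)/R_D. Equating: 19.7 V_SD² − 19.48 V_SD + 1.76 = 0, giving V_SD = 0.101 V (the root below V_ov).
I_D = (1.76 − 0.101) / 33.6 = 0.0494 mA.

I_D = 0.0494 mA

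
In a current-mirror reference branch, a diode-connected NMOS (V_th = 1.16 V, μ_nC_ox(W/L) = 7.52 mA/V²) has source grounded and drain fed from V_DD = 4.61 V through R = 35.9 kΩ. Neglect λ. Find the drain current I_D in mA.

I_D = 0.0917 mA

With gate tied to drain, V_GS = V_DS ≥ V_GS − V_th, so the device is in saturation.
KCL at the drain: ½ k_n (V_GS − V_th)² = (V_DD − V_GS)/R.
Let x = V_GS − 1.16. Then 135 x² + x − 3.45 = 0, giving x = 0.156 V (positive root), so V_GS = 1.32 V.
I_D = (V_DD − V_GS)/R = (4.61 − 1.32) / 35.9 = 0.0917 mA.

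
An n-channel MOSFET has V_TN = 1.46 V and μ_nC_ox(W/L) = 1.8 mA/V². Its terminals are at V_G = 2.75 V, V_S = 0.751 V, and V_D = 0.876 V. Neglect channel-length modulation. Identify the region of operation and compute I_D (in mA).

V_GS = V_G − V_S = 2.75 − 0.751 = 2 V; V_DS = V_D − V_S = 0.876 − 0.751 = 0.125 V.
V_ov = V_GS − V_TN = 2 − 1.46 = 0.539 V.
Since V_DS = 0.125 V < V_ov = 0.539 V, the device is in the triode region.
I_D = k_n [V_ov · V_DS − ½ V_DS²] = 1.8 × [0.539 × 0.125 − 0.5 × 0.125²] = 0.107 mA.

Triode; I_D = 0.107 mA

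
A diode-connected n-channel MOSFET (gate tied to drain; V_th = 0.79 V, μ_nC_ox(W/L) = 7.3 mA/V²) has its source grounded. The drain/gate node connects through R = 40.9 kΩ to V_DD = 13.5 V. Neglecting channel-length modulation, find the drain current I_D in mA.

With gate tied to drain, V_GS = V_DS ≥ V_GS − V_th, so the device is in saturation.
KCL at the drain: ½ k_n (V_GS − V_th)² = (V_DD − V_GS)/R.
Let x = V_GS − 0.79. Then 149 x² + x − 12.71 = 0, giving x = 0.288 V (positive root), so V_GS = 1.08 V.
I_D = (V_DD − V_GS)/R = (13.5 − 1.08) / 40.9 = 0.304 mA.

I_D = 0.304 mA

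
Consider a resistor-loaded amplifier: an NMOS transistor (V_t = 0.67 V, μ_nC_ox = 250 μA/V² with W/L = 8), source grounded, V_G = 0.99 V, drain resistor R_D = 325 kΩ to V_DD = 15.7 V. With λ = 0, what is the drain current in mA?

I_D = 0.0480 mA

V_GS = V_G = 0.99 V, so V_ov = 0.99 − 0.67 = 0.32 V.
k_n = μ_nC_ox · (W/L) = 2 mA/V².
Assume saturation: I_D = ½ k_n V_ov² = 0.5 × 2 × 0.32² = 0.102 mA, giving V_DS = V_DD − I_D R_D = 15.7 − 0.102 × 325 = -17.6 V.
But -17.6 V < V_ov = 0.32 V, so the device is actually in triode.
In triode I_D = k_n[V_ov V_DS − ½ V_DS²] and I_D = (V_DD − V_DS)/R_D. Equating: 325 V_DS² − 209 V_DS + 15.7 = 0, giving V_DS = 0.0868 V (the root below V_ov).
I_D = (15.7 − 0.0868) / 325 = 0.048 mA.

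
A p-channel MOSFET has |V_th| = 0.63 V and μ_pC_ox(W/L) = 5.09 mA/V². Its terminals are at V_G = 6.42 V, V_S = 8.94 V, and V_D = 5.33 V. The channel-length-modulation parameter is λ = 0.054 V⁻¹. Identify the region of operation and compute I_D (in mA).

V_SG = V_S − V_G = 8.94 − 6.42 = 2.52 V; V_SD = V_S − V_D = 8.94 − 5.33 = 3.61 V.
V_ov = V_SG − |V_th| = 2.52 − 0.63 = 1.89 V.
Since V_SD = 3.61 V ≥ V_ov = 1.89 V, the device is in saturation.
I_D = ½ k_p V_ov² (1 + λ V_SD) = 0.5 × 5.09 × 1.89² × (1 + 0.054 × 3.61) = 10.9 mA.

Saturation; I_D = 10.9 mA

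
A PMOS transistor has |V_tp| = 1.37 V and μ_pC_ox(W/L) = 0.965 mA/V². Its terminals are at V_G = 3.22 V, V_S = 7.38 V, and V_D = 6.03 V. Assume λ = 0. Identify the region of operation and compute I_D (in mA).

Triode; I_D = 2.76 mA

V_SG = V_S − V_G = 7.38 − 3.22 = 4.16 V; V_SD = V_S − V_D = 7.38 − 6.03 = 1.35 V.
V_ov = V_SG − |V_tp| = 4.16 − 1.37 = 2.79 V.
Since V_SD = 1.35 V < V_ov = 2.79 V, the device is in the triode region.
I_D = k_p [V_ov · V_SD − ½ V_SD²] = 0.965 × [2.79 × 1.35 − 0.5 × 1.35²] = 2.76 mA.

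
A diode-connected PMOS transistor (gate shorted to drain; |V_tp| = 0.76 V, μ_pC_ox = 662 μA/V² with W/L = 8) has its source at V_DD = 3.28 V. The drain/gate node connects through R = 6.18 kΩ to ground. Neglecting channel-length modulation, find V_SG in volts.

With gate tied to drain, V_SG = V_SD ≥ V_SG − |V_tp|, so the device is in saturation.
k_p = μ_pC_ox · (W/L) = 5.296 mA/V².
KCL at the drain: ½ k_p (V_SG − |V_tp|)² = (V_DD − V_SG)/R.
Let x = V_SG − 0.76. Then 16.4 x² + x − 2.52 = 0, giving x = 0.363 V (positive root), so V_SG = 1.12 V.
I_D = (V_DD − V_SG)/R = (3.28 − 1.12) / 6.18 = 0.349 mA.

V_SG = 1.12 V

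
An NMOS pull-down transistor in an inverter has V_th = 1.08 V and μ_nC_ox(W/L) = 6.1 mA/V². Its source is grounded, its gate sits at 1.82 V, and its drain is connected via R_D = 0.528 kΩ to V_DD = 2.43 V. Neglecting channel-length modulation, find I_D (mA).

V_GS = V_G = 1.82 V, so V_ov = 1.82 − 1.08 = 0.74 V.
Assume saturation: I_D = ½ k_n V_ov² = 0.5 × 6.1 × 0.74² = 1.67 mA, giving V_DS = V_DD − I_D R_D = 2.43 − 1.67 × 0.528 = 1.55 V.
V_DS = 1.55 V ≥ V_ov = 0.74 V, confirming saturation.

I_D = 1.67 mA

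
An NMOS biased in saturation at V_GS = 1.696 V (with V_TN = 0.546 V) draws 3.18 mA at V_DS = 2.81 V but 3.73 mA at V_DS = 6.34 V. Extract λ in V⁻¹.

With V_GS fixed, I_D ∝ (1 + λ V_DS) in saturation, so I_D2/I_D1 = (1 + λ V_DS2)/(1 + λ V_DS1).
3.73/3.18 = 1.173 = (1 + 6.34 λ)/(1 + 2.81 λ).
Solving: λ (I_D1 V_DS2 − I_D2 V_DS1) = I_D2 − I_D1, so λ = (3.73 − 3.18) / (3.18 × 6.34 − 3.73 × 2.81) = 0.55 / 9.68 = 0.0568 V⁻¹.

λ = 0.0568 V⁻¹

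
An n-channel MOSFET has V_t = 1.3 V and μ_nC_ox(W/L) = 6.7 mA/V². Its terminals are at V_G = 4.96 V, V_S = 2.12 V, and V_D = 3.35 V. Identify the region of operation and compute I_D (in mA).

V_GS = V_G − V_S = 4.96 − 2.12 = 2.84 V; V_DS = V_D − V_S = 3.35 − 2.12 = 1.23 V.
V_ov = V_GS − V_t = 2.84 − 1.3 = 1.54 V.
Since V_DS = 1.23 V < V_ov = 1.54 V, the device is in the triode region.
I_D = k_n [V_ov · V_DS − ½ V_DS²] = 6.7 × [1.54 × 1.23 − 0.5 × 1.23²] = 7.62 mA.

Triode; I_D = 7.62 mA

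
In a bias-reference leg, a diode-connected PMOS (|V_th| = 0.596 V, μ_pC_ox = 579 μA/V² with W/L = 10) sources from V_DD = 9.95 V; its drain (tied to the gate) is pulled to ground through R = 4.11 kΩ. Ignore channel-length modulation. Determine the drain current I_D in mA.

I_D = 2.07 mA

With gate tied to drain, V_SG = V_SD ≥ V_SG − |V_th|, so the device is in saturation.
k_p = μ_pC_ox · (W/L) = 5.79 mA/V².
KCL at the drain: ½ k_p (V_SG − |V_th|)² = (V_DD − V_SG)/R.
Let x = V_SG − 0.596. Then 11.9 x² + x − 9.354 = 0, giving x = 0.846 V (positive root), so V_SG = 1.44 V.
I_D = (V_DD − V_SG)/R = (9.95 − 1.44) / 4.11 = 2.07 mA.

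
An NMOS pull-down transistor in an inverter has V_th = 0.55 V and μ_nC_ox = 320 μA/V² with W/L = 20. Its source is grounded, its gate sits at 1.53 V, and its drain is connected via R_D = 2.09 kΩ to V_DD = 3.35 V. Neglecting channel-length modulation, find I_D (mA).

I_D = 1.47 mA

V_GS = V_G = 1.53 V, so V_ov = 1.53 − 0.55 = 0.98 V.
k_n = μ_nC_ox · (W/L) = 6.4 mA/V².
Assume saturation: I_D = ½ k_n V_ov² = 0.5 × 6.4 × 0.98² = 3.07 mA, giving V_DS = V_DD − I_D R_D = 3.35 − 3.07 × 2.09 = -3.07 V.
But -3.07 V < V_ov = 0.98 V, so the device is actually in triode.
In triode I_D = k_n[V_ov V_DS − ½ V_DS²] and I_D = (V_DD − V_DS)/R_D. Equating: 6.69 V_DS² − 14.11 V_DS + 3.35 = 0, giving V_DS = 0.273 V (the root below V_ov).
I_D = (3.35 − 0.273) / 2.09 = 1.47 mA.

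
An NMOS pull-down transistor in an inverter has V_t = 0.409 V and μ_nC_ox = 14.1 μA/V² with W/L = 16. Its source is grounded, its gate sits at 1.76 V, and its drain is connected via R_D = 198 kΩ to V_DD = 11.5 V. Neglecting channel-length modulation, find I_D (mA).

V_GS = V_G = 1.76 V, so V_ov = 1.76 − 0.409 = 1.35 V.
k_n = μ_nC_ox · (W/L) = 0.2256 mA/V².
Assume saturation: I_D = ½ k_n V_ov² = 0.5 × 0.2256 × 1.35² = 0.206 mA, giving V_DS = V_DD − I_D R_D = 11.5 − 0.206 × 198 = -29.3 V.
But -29.3 V < V_ov = 1.35 V, so the device is actually in triode.
In triode I_D = k_n[V_ov V_DS − ½ V_DS²] and I_D = (V_DD − V_DS)/R_D. Equating: 22.3 V_DS² − 61.35 V_DS + 11.5 = 0, giving V_DS = 0.202 V (the root below V_ov).
I_D = (11.5 − 0.202) / 198 = 0.0571 mA.

I_D = 0.0571 mA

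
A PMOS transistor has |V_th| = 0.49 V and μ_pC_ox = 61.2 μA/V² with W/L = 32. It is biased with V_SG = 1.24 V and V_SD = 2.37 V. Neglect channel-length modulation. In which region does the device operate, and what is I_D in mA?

k_p = μ_pC_ox · (W/L) = 1.958 mA/V².
V_ov = V_SG − |V_th| = 1.24 − 0.49 = 0.75 V.
Since V_SD = 2.37 V ≥ V_ov = 0.75 V, the device is in saturation.
I_D = ½ k_p V_ov² = 0.5 × 1.958 × 0.75² = 0.551 mA.

Saturation; I_D = 0.551 mA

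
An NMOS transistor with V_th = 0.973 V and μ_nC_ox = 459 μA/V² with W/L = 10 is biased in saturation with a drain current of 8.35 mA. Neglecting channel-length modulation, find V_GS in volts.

V_GS = 2.88 V

k_n = μ_nC_ox · (W/L) = 4.59 mA/V².
In saturation I_D = ½ k_n (V_GS − V_th)², so V_GS − V_th = √(2 I_D / k_n) = √(2 × 8.35 / 4.59) = 1.91 V.
V_GS = 0.973 + 1.91 = 2.88 V.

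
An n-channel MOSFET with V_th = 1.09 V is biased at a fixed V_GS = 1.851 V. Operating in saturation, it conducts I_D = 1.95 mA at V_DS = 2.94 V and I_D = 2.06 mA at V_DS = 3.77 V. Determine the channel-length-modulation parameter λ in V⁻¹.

λ = 0.0849 V⁻¹

With V_GS fixed, I_D ∝ (1 + λ V_DS) in saturation, so I_D2/I_D1 = (1 + λ V_DS2)/(1 + λ V_DS1).
2.06/1.95 = 1.056 = (1 + 3.77 λ)/(1 + 2.94 λ).
Solving: λ (I_D1 V_DS2 − I_D2 V_DS1) = I_D2 − I_D1, so λ = (2.06 − 1.95) / (1.95 × 3.77 − 2.06 × 2.94) = 0.11 / 1.3 = 0.0849 V⁻¹.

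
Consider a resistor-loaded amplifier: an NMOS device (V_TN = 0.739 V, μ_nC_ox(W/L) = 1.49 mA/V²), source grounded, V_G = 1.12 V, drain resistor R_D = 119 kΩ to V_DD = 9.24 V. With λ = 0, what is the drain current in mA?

V_GS = V_G = 1.12 V, so V_ov = 1.12 − 0.739 = 0.381 V.
Assume saturation: I_D = ½ k_n V_ov² = 0.5 × 1.49 × 0.381² = 0.108 mA, giving V_DS = V_DD − I_D R_D = 9.24 − 0.108 × 119 = -3.63 V.
But -3.63 V < V_ov = 0.381 V, so the device is actually in triode.
In triode I_D = k_n[V_ov V_DS − ½ V_DS²] and I_D = (V_DD − V_DS)/R_D. Equating: 88.7 V_DS² − 68.56 V_DS + 9.24 = 0, giving V_DS = 0.174 V (the root below V_ov).
I_D = (9.24 − 0.174) / 119 = 0.0762 mA.

I_D = 0.0762 mA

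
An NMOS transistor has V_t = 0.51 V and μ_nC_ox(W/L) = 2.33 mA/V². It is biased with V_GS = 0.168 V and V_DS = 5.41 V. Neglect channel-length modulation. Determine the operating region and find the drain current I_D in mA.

Cutoff; I_D = 0 mA

V_GS = 0.168 V < V_t = 0.51 V, so the transistor is in cutoff.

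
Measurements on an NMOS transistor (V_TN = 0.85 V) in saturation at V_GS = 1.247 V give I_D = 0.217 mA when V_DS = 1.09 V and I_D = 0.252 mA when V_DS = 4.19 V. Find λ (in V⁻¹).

With V_GS fixed, I_D ∝ (1 + λ V_DS) in saturation, so I_D2/I_D1 = (1 + λ V_DS2)/(1 + λ V_DS1).
0.252/0.217 = 1.161 = (1 + 4.19 λ)/(1 + 1.09 λ).
Solving: λ (I_D1 V_DS2 − I_D2 V_DS1) = I_D2 − I_D1, so λ = (0.252 − 0.217) / (0.217 × 4.19 − 0.252 × 1.09) = 0.035 / 0.635 = 0.0552 V⁻¹.

λ = 0.0552 V⁻¹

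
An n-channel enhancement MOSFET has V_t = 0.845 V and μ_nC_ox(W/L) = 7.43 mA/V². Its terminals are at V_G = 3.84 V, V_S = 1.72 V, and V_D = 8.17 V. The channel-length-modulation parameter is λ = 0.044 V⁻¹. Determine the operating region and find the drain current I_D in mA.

V_GS = V_G − V_S = 3.84 − 1.72 = 2.12 V; V_DS = V_D − V_S = 8.17 − 1.72 = 6.45 V.
V_ov = V_GS − V_t = 2.12 − 0.845 = 1.28 V.
Since V_DS = 6.45 V ≥ V_ov = 1.28 V, the device is in saturation.
I_D = ½ k_n V_ov² (1 + λ V_DS) = 0.5 × 7.43 × 1.28² × (1 + 0.044 × 6.45) = 7.75 mA.

Saturation; I_D = 7.75 mA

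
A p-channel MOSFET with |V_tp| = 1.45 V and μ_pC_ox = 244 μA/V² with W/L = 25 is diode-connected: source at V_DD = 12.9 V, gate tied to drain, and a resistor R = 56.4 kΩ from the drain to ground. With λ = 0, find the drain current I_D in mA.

With gate tied to drain, V_SG = V_SD ≥ V_SG − |V_tp|, so the device is in saturation.
k_p = μ_pC_ox · (W/L) = 6.1 mA/V².
KCL at the drain: ½ k_p (V_SG − |V_tp|)² = (V_DD − V_SG)/R.
Let x = V_SG − 1.45. Then 172 x² + x − 11.45 = 0, giving x = 0.255 V (positive root), so V_SG = 1.71 V.
I_D = (V_DD − V_SG)/R = (12.9 − 1.71) / 56.4 = 0.198 mA.

I_D = 0.198 mA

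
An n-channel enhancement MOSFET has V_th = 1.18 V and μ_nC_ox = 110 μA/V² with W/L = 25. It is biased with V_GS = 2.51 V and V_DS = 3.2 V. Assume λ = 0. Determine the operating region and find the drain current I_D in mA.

k_n = μ_nC_ox · (W/L) = 2.75 mA/V².
V_ov = V_GS − V_th = 2.51 − 1.18 = 1.33 V.
Since V_DS = 3.2 V ≥ V_ov = 1.33 V, the device is in saturation.
I_D = ½ k_n V_ov² = 0.5 × 2.75 × 1.33² = 2.43 mA.

Saturation; I_D = 2.43 mA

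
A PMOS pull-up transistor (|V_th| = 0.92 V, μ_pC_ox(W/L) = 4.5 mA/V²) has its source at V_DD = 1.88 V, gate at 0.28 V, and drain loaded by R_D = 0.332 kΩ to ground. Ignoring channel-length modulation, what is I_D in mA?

I_D = 1.04 mA

V_SG = V_DD − V_G = 1.88 − 0.28 = 1.6 V, so V_ov = 1.6 − 0.92 = 0.68 V.
Assume saturation: I_D = ½ k_p V_ov² = 0.5 × 4.5 × 0.68² = 1.04 mA, giving V_SD = V_DD − I_D R_D = 1.88 − 1.04 × 0.332 = 1.53 V.
V_SD = 1.53 V ≥ V_ov = 0.68 V, confirming saturation.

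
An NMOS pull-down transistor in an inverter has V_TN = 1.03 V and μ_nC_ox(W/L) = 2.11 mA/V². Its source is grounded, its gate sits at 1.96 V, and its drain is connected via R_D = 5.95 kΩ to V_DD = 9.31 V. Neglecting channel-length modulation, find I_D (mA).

V_GS = V_G = 1.96 V, so V_ov = 1.96 − 1.03 = 0.93 V.
Assume saturation: I_D = ½ k_n V_ov² = 0.5 × 2.11 × 0.93² = 0.912 mA, giving V_DS = V_DD − I_D R_D = 9.31 − 0.912 × 5.95 = 3.88 V.
V_DS = 3.88 V ≥ V_ov = 0.93 V, confirming saturation.

I_D = 0.912 mA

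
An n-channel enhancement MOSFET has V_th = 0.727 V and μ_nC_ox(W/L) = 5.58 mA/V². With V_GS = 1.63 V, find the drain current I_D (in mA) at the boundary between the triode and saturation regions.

I_D = 2.27 mA

At the boundary V_DS = V_ov = V_GS − V_th = 1.63 − 0.727 = 0.903 V.
I_D = ½ k_n V_ov² = 0.5 × 5.58 × 0.903² = 2.27 mA.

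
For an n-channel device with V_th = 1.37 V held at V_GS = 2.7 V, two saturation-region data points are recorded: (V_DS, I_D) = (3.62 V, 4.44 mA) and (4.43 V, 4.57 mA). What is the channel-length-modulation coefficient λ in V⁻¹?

With V_GS fixed, I_D ∝ (1 + λ V_DS) in saturation, so I_D2/I_D1 = (1 + λ V_DS2)/(1 + λ V_DS1).
4.57/4.44 = 1.029 = (1 + 4.43 λ)/(1 + 3.62 λ).
Solving: λ (I_D1 V_DS2 − I_D2 V_DS1) = I_D2 − I_D1, so λ = (4.57 − 4.44) / (4.44 × 4.43 − 4.57 × 3.62) = 0.13 / 3.13 = 0.0416 V⁻¹.

λ = 0.0416 V⁻¹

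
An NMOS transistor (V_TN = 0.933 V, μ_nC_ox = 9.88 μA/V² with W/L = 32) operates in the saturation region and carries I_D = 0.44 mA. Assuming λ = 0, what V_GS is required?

V_GS = 2.60 V

k_n = μ_nC_ox · (W/L) = 0.3162 mA/V².
In saturation I_D = ½ k_n (V_GS − V_TN)², so V_GS − V_TN = √(2 I_D / k_n) = √(2 × 0.44 / 0.3162) = 1.67 V.
V_GS = 0.933 + 1.67 = 2.6 V.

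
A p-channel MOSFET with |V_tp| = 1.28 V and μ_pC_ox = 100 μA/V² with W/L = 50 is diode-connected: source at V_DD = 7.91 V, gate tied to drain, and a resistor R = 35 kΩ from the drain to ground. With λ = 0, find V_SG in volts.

With gate tied to drain, V_SG = V_SD ≥ V_SG − |V_tp|, so the device is in saturation.
k_p = μ_pC_ox · (W/L) = 5 mA/V².
KCL at the drain: ½ k_p (V_SG − |V_tp|)² = (V_DD − V_SG)/R.
Let x = V_SG − 1.28. Then 87.5 x² + x − 6.63 = 0, giving x = 0.27 V (positive root), so V_SG = 1.55 V.
I_D = (V_DD − V_SG)/R = (7.91 − 1.55) / 35 = 0.182 mA.

V_SG = 1.55 V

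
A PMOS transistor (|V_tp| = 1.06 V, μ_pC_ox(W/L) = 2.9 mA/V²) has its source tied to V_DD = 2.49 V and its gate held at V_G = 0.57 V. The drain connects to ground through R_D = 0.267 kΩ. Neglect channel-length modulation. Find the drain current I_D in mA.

V_SG = V_DD − V_G = 2.49 − 0.57 = 1.92 V, so V_ov = 1.92 − 1.06 = 0.86 V.
Assume saturation: I_D = ½ k_p V_ov² = 0.5 × 2.9 × 0.86² = 1.07 mA, giving V_SD = V_DD − I_D R_D = 2.49 − 1.07 × 0.267 = 2.2 V.
V_SD = 2.2 V ≥ V_ov = 0.86 V, confirming saturation.

I_D = 1.07 mA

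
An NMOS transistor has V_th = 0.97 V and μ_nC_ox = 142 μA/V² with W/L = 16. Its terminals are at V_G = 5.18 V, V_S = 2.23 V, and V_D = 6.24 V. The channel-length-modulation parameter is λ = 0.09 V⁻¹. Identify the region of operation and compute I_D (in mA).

V_GS = V_G − V_S = 5.18 − 2.23 = 2.95 V; V_DS = V_D − V_S = 6.24 − 2.23 = 4.01 V.
k_n = μ_nC_ox · (W/L) = 2.272 mA/V².
V_ov = V_GS − V_th = 2.95 − 0.97 = 1.98 V.
Since V_DS = 4.01 V ≥ V_ov = 1.98 V, the device is in saturation.
I_D = ½ k_n V_ov² (1 + λ V_DS) = 0.5 × 2.272 × 1.98² × (1 + 0.09 × 4.01) = 6.06 mA.

Saturation; I_D = 6.06 mA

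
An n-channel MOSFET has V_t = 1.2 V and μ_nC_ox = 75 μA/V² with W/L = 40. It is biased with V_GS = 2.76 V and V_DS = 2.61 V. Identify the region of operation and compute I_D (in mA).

k_n = μ_nC_ox · (W/L) = 3 mA/V².
V_ov = V_GS − V_t = 2.76 − 1.2 = 1.56 V.
Since V_DS = 2.61 V ≥ V_ov = 1.56 V, the device is in saturation.
I_D = ½ k_n V_ov² = 0.5 × 3 × 1.56² = 3.65 mA.

Saturation; I_D = 3.65 mA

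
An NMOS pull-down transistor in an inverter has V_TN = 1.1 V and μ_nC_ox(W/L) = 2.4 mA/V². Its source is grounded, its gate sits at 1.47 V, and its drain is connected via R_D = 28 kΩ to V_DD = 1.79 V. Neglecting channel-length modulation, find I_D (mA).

I_D = 0.0612 mA

V_GS = V_G = 1.47 V, so V_ov = 1.47 − 1.1 = 0.37 V.
Assume saturation: I_D = ½ k_n V_ov² = 0.5 × 2.4 × 0.37² = 0.164 mA, giving V_DS = V_DD − I_D R_D = 1.79 − 0.164 × 28 = -2.81 V.
But -2.81 V < V_ov = 0.37 V, so the device is actually in triode.
In triode I_D = k_n[V_ov V_DS − ½ V_DS²] and I_D = (V_DD − V_DS)/R_D. Equating: 33.6 V_DS² − 25.86 V_DS + 1.79 = 0, giving V_DS = 0.0769 V (the root below V_ov).
I_D = (1.79 − 0.0769) / 28 = 0.0612 mA.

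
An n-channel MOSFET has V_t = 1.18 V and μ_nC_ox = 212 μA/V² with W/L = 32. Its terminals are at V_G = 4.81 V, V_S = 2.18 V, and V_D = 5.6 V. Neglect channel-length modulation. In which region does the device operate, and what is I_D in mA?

Saturation; I_D = 7.13 mA

V_GS = V_G − V_S = 4.81 − 2.18 = 2.63 V; V_DS = V_D − V_S = 5.6 − 2.18 = 3.42 V.
k_n = μ_nC_ox · (W/L) = 6.784 mA/V².
V_ov = V_GS − V_t = 2.63 − 1.18 = 1.45 V.
Since V_DS = 3.42 V ≥ V_ov = 1.45 V, the device is in saturation.
I_D = ½ k_n V_ov² = 0.5 × 6.784 × 1.45² = 7.13 mA.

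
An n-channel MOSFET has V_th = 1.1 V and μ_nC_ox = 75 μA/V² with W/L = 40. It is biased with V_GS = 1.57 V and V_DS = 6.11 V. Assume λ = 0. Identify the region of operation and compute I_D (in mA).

Saturation; I_D = 0.331 mA

k_n = μ_nC_ox · (W/L) = 3 mA/V².
V_ov = V_GS − V_th = 1.57 − 1.1 = 0.47 V.
Since V_DS = 6.11 V ≥ V_ov = 0.47 V, the device is in saturation.
I_D = ½ k_n V_ov² = 0.5 × 3 × 0.47² = 0.331 mA.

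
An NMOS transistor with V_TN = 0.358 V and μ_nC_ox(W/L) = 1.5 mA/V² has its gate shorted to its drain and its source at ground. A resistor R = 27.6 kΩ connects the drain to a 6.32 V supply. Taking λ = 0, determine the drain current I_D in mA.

I_D = 0.197 mA

With gate tied to drain, V_GS = V_DS ≥ V_GS − V_TN, so the device is in saturation.
KCL at the drain: ½ k_n (V_GS − V_TN)² = (V_DD − V_GS)/R.
Let x = V_GS − 0.358. Then 20.7 x² + x − 5.962 = 0, giving x = 0.513 V (positive root), so V_GS = 0.871 V.
I_D = (V_DD − V_GS)/R = (6.32 − 0.871) / 27.6 = 0.197 mA.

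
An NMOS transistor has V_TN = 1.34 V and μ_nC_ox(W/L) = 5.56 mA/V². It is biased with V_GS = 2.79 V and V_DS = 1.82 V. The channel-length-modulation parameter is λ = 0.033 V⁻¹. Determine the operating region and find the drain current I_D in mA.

Saturation; I_D = 6.20 mA

V_ov = V_GS − V_TN = 2.79 − 1.34 = 1.45 V.
Since V_DS = 1.82 V ≥ V_ov = 1.45 V, the device is in saturation.
I_D = ½ k_n V_ov² (1 + λ V_DS) = 0.5 × 5.56 × 1.45² × (1 + 0.033 × 1.82) = 6.2 mA.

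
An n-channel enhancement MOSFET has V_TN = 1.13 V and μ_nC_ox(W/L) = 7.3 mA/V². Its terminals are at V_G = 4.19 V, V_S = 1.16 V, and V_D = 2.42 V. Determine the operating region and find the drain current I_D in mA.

V_GS = V_G − V_S = 4.19 − 1.16 = 3.03 V; V_DS = V_D − V_S = 2.42 − 1.16 = 1.26 V.
V_ov = V_GS − V_TN = 3.03 − 1.13 = 1.9 V.
Since V_DS = 1.26 V < V_ov = 1.9 V, the device is in the triode region.
I_D = k_n [V_ov · V_DS − ½ V_DS²] = 7.3 × [1.9 × 1.26 − 0.5 × 1.26²] = 11.7 mA.

Triode; I_D = 11.7 mA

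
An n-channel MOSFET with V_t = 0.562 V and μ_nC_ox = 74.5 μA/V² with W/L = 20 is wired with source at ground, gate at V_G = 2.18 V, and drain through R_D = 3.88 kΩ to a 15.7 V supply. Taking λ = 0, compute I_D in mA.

V_GS = V_G = 2.18 V, so V_ov = 2.18 − 0.562 = 1.62 V.
k_n = μ_nC_ox · (W/L) = 1.49 mA/V².
Assume saturation: I_D = ½ k_n V_ov² = 0.5 × 1.49 × 1.62² = 1.95 mA, giving V_DS = V_DD − I_D R_D = 15.7 − 1.95 × 3.88 = 8.13 V.
V_DS = 8.13 V ≥ V_ov = 1.62 V, confirming saturation.

I_D = 1.95 mA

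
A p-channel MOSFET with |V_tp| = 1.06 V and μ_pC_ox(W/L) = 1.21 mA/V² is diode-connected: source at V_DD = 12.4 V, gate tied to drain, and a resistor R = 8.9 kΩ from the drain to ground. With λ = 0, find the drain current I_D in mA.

I_D = 1.12 mA

With gate tied to drain, V_SG = V_SD ≥ V_SG − |V_tp|, so the device is in saturation.
KCL at the drain: ½ k_p (V_SG − |V_tp|)² = (V_DD − V_SG)/R.
Let x = V_SG − 1.06. Then 5.38 x² + x − 11.34 = 0, giving x = 1.36 V (positive root), so V_SG = 2.42 V.
I_D = (V_DD − V_SG)/R = (12.4 − 2.42) / 8.9 = 1.12 mA.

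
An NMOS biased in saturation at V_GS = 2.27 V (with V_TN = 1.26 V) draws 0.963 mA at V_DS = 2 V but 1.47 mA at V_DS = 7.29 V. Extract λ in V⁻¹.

λ = 0.124 V⁻¹

With V_GS fixed, I_D ∝ (1 + λ V_DS) in saturation, so I_D2/I_D1 = (1 + λ V_DS2)/(1 + λ V_DS1).
1.47/0.963 = 1.526 = (1 + 7.29 λ)/(1 + 2 λ).
Solving: λ (I_D1 V_DS2 − I_D2 V_DS1) = I_D2 − I_D1, so λ = (1.47 − 0.963) / (0.963 × 7.29 − 1.47 × 2) = 0.507 / 4.08 = 0.124 V⁻¹.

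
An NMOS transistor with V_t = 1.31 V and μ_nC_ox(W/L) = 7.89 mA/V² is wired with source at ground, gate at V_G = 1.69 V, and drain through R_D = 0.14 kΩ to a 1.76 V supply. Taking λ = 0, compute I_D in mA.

V_GS = V_G = 1.69 V, so V_ov = 1.69 − 1.31 = 0.38 V.
Assume saturation: I_D = ½ k_n V_ov² = 0.5 × 7.89 × 0.38² = 0.57 mA, giving V_DS = V_DD − I_D R_D = 1.76 − 0.57 × 0.14 = 1.68 V.
V_DS = 1.68 V ≥ V_ov = 0.38 V, confirming saturation.

I_D = 0.570 mA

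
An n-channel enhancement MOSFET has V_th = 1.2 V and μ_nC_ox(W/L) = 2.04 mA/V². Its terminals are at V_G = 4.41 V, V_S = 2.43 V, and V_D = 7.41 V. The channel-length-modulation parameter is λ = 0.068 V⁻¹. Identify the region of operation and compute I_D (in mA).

Saturation; I_D = 0.831 mA

V_GS = V_G − V_S = 4.41 − 2.43 = 1.98 V; V_DS = V_D − V_S = 7.41 − 2.43 = 4.98 V.
V_ov = V_GS − V_th = 1.98 − 1.2 = 0.78 V.
Since V_DS = 4.98 V ≥ V_ov = 0.78 V, the device is in saturation.
I_D = ½ k_n V_ov² (1 + λ V_DS) = 0.5 × 2.04 × 0.78² × (1 + 0.068 × 4.98) = 0.831 mA.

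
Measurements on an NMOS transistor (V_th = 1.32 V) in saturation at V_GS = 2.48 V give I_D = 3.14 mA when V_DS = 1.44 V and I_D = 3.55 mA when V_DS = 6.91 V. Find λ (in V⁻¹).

λ = 0.0247 V⁻¹

With V_GS fixed, I_D ∝ (1 + λ V_DS) in saturation, so I_D2/I_D1 = (1 + λ V_DS2)/(1 + λ V_DS1).
3.55/3.14 = 1.131 = (1 + 6.91 λ)/(1 + 1.44 λ).
Solving: λ (I_D1 V_DS2 − I_D2 V_DS1) = I_D2 − I_D1, so λ = (3.55 − 3.14) / (3.14 × 6.91 − 3.55 × 1.44) = 0.41 / 16.6 = 0.0247 V⁻¹.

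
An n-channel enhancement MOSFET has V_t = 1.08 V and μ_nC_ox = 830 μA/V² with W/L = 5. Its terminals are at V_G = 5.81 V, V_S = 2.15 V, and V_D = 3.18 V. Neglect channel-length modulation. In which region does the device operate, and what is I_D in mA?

Triode; I_D = 8.83 mA

V_GS = V_G − V_S = 5.81 − 2.15 = 3.66 V; V_DS = V_D − V_S = 3.18 − 2.15 = 1.03 V.
k_n = μ_nC_ox · (W/L) = 4.15 mA/V².
V_ov = V_GS − V_t = 3.66 − 1.08 = 2.58 V.
Since V_DS = 1.03 V < V_ov = 2.58 V, the device is in the triode region.
I_D = k_n [V_ov · V_DS − ½ V_DS²] = 4.15 × [2.58 × 1.03 − 0.5 × 1.03²] = 8.83 mA.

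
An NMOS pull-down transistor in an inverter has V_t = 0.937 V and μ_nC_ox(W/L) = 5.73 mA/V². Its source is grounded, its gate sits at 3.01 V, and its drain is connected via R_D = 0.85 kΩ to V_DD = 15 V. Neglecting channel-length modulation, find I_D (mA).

V_GS = V_G = 3.01 V, so V_ov = 3.01 − 0.937 = 2.07 V.
Assume saturation: I_D = ½ k_n V_ov² = 0.5 × 5.73 × 2.07² = 12.3 mA, giving V_DS = V_DD − I_D R_D = 15 − 12.3 × 0.85 = 4.53 V.
V_DS = 4.53 V ≥ V_ov = 2.07 V, confirming saturation.

I_D = 12.3 mA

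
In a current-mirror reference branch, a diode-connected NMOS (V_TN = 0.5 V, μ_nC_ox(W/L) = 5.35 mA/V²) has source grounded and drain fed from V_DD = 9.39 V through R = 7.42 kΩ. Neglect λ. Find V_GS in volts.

V_GS = 1.14 V

With gate tied to drain, V_GS = V_DS ≥ V_GS − V_TN, so the device is in saturation.
KCL at the drain: ½ k_n (V_GS − V_TN)² = (V_DD − V_GS)/R.
Let x = V_GS − 0.5. Then 19.8 x² + x − 8.89 = 0, giving x = 0.645 V (positive root), so V_GS = 1.14 V.
I_D = (V_DD − V_GS)/R = (9.39 − 1.14) / 7.42 = 1.11 mA.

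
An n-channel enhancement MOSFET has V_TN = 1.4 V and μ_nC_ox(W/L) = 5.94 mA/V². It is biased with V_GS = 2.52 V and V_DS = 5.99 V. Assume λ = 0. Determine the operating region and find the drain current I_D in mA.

Saturation; I_D = 3.73 mA

V_ov = V_GS − V_TN = 2.52 − 1.4 = 1.12 V.
Since V_DS = 5.99 V ≥ V_ov = 1.12 V, the device is in saturation.
I_D = ½ k_n V_ov² = 0.5 × 5.94 × 1.12² = 3.73 mA.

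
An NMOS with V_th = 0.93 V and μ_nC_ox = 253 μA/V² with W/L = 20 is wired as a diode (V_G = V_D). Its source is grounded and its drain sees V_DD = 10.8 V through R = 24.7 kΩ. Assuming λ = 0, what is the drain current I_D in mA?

I_D = 0.384 mA

With gate tied to drain, V_GS = V_DS ≥ V_GS − V_th, so the device is in saturation.
k_n = μ_nC_ox · (W/L) = 5.06 mA/V².
KCL at the drain: ½ k_n (V_GS − V_th)² = (V_DD − V_GS)/R.
Let x = V_GS − 0.93. Then 62.5 x² + x − 9.87 = 0, giving x = 0.389 V (positive root), so V_GS = 1.32 V.
I_D = (V_DD − V_GS)/R = (10.8 − 1.32) / 24.7 = 0.384 mA.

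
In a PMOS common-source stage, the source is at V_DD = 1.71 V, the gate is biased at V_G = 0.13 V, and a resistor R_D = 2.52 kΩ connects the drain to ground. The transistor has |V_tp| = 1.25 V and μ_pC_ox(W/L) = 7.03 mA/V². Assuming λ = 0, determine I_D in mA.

V_SG = V_DD − V_G = 1.71 − 0.13 = 1.58 V, so V_ov = 1.58 − 1.25 = 0.33 V.
Assume saturation: I_D = ½ k_p V_ov² = 0.5 × 7.03 × 0.33² = 0.383 mA, giving V_SD = V_DD − I_D R_D = 1.71 − 0.383 × 2.52 = 0.745 V.
V_SD = 0.745 V ≥ V_ov = 0.33 V, confirming saturation.

I_D = 0.383 mA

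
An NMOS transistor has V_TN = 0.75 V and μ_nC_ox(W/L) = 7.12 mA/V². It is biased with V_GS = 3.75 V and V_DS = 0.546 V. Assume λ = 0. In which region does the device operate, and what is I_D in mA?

Triode; I_D = 10.6 mA

V_ov = V_GS − V_TN = 3.75 − 0.75 = 3 V.
Since V_DS = 0.546 V < V_ov = 3 V, the device is in the triode region.
I_D = k_n [V_ov · V_DS − ½ V_DS²] = 7.12 × [3 × 0.546 − 0.5 × 0.546²] = 10.6 mA.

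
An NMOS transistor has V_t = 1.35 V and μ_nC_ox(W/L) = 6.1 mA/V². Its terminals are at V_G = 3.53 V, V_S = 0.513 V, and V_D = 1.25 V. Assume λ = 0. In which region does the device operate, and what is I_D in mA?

Triode; I_D = 5.84 mA

V_GS = V_G − V_S = 3.53 − 0.513 = 3.02 V; V_DS = V_D − V_S = 1.25 − 0.513 = 0.737 V.
V_ov = V_GS − V_t = 3.02 − 1.35 = 1.67 V.
Since V_DS = 0.737 V < V_ov = 1.67 V, the device is in the triode region.
I_D = k_n [V_ov · V_DS − ½ V_DS²] = 6.1 × [1.67 × 0.737 − 0.5 × 0.737²] = 5.84 mA.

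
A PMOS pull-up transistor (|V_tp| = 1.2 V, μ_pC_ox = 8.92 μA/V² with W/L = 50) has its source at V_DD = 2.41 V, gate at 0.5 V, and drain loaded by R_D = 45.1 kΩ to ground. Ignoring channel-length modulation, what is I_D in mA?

V_SG = V_DD − V_G = 2.41 − 0.5 = 1.91 V, so V_ov = 1.91 − 1.2 = 0.71 V.
k_p = μ_pC_ox · (W/L) = 0.446 mA/V².
Assume saturation: I_D = ½ k_p V_ov² = 0.5 × 0.446 × 0.71² = 0.112 mA, giving V_SD = V_DD − I_D R_D = 2.41 − 0.112 × 45.1 = -2.66 V.
But -2.66 V < V_ov = 0.71 V, so the device is actually in triode.
In triode I_D = k_p[V_ov V_SD − ½ V_SD²] and I_D = (V_DD − V_SD)/R_D. Equating: 10.1 V_SD² − 15.28 V_SD + 2.41 = 0, giving V_SD = 0.179 V (the root below V_ov).
I_D = (2.41 − 0.179) / 45.1 = 0.0495 mA.

I_D = 0.0495 mA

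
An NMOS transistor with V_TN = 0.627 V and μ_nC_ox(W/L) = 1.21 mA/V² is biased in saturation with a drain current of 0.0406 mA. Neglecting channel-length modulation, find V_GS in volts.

In saturation I_D = ½ k_n (V_GS − V_TN)², so V_GS − V_TN = √(2 I_D / k_n) = √(2 × 0.0406 / 1.21) = 0.259 V.
V_GS = 0.627 + 0.259 = 0.886 V.

V_GS = 0.886 V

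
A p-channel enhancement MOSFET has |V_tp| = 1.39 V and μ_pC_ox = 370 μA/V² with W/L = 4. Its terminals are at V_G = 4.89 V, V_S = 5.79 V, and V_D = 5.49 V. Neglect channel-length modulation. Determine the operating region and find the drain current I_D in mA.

V_SG = V_S − V_G = 5.79 − 4.89 = 0.9 V; V_SD = V_S − V_D = 5.79 − 5.49 = 0.3 V.
V_SG = 0.9 V < |V_tp| = 1.39 V, so the transistor is in cutoff.

Cutoff; I_D = 0 mA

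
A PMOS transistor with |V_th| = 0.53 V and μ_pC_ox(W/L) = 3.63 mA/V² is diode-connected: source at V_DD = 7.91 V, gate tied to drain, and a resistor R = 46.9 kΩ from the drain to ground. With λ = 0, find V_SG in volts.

V_SG = 0.819 V

With gate tied to drain, V_SG = V_SD ≥ V_SG − |V_th|, so the device is in saturation.
KCL at the drain: ½ k_p (V_SG − |V_th|)² = (V_DD − V_SG)/R.
Let x = V_SG − 0.53. Then 85.1 x² + x − 7.38 = 0, giving x = 0.289 V (positive root), so V_SG = 0.819 V.
I_D = (V_DD − V_SG)/R = (7.91 − 0.819) / 46.9 = 0.151 mA.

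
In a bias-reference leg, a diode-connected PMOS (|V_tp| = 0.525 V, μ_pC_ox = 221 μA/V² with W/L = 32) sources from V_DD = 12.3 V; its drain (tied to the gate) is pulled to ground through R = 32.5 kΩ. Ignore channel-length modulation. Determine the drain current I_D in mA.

I_D = 0.353 mA

With gate tied to drain, V_SG = V_SD ≥ V_SG − |V_tp|, so the device is in saturation.
k_p = μ_pC_ox · (W/L) = 7.072 mA/V².
KCL at the drain: ½ k_p (V_SG − |V_tp|)² = (V_DD − V_SG)/R.
Let x = V_SG − 0.525. Then 115 x² + x − 11.78 = 0, giving x = 0.316 V (positive root), so V_SG = 0.841 V.
I_D = (V_DD − V_SG)/R = (12.3 − 0.841) / 32.5 = 0.353 mA.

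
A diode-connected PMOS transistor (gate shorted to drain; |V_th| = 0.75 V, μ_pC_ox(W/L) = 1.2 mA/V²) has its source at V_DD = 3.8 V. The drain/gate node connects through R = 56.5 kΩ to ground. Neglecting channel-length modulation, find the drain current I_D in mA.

I_D = 0.0489 mA

With gate tied to drain, V_SG = V_SD ≥ V_SG − |V_th|, so the device is in saturation.
KCL at the drain: ½ k_p (V_SG − |V_th|)² = (V_DD − V_SG)/R.
Let x = V_SG − 0.75. Then 33.9 x² + x − 3.05 = 0, giving x = 0.286 V (positive root), so V_SG = 1.04 V.
I_D = (V_DD − V_SG)/R = (3.8 − 1.04) / 56.5 = 0.0489 mA.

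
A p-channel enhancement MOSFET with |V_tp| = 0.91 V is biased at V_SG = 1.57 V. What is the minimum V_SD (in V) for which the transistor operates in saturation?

The boundary between triode and saturation is V_SD = V_SG − |V_tp| = V_ov.
V_ov = 1.57 − 0.91 = 0.66 V.

V_SD,sat = 0.660 V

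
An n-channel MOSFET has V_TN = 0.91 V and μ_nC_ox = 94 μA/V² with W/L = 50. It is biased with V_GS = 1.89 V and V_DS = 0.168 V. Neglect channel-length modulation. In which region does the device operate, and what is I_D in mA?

Triode; I_D = 0.707 mA

k_n = μ_nC_ox · (W/L) = 4.7 mA/V².
V_ov = V_GS − V_TN = 1.89 − 0.91 = 0.98 V.
Since V_DS = 0.168 V < V_ov = 0.98 V, the device is in the triode region.
I_D = k_n [V_ov · V_DS − ½ V_DS²] = 4.7 × [0.98 × 0.168 − 0.5 × 0.168²] = 0.707 mA.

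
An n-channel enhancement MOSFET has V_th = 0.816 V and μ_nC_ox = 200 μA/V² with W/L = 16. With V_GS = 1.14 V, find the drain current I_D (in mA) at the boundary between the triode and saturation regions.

At the boundary V_DS = V_ov = V_GS − V_th = 1.14 − 0.816 = 0.324 V.
k_n = μ_nC_ox · (W/L) = 3.2 mA/V².
I_D = ½ k_n V_ov² = 0.5 × 3.2 × 0.324² = 0.168 mA.

I_D = 0.168 mA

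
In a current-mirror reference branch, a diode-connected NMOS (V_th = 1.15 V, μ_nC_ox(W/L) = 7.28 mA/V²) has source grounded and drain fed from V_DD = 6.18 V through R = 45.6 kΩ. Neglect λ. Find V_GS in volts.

With gate tied to drain, V_GS = V_DS ≥ V_GS − V_th, so the device is in saturation.
KCL at the drain: ½ k_n (V_GS − V_th)² = (V_DD − V_GS)/R.
Let x = V_GS − 1.15. Then 166 x² + x − 5.03 = 0, giving x = 0.171 V (positive root), so V_GS = 1.32 V.
I_D = (V_DD − V_GS)/R = (6.18 − 1.32) / 45.6 = 0.107 mA.

V_GS = 1.32 V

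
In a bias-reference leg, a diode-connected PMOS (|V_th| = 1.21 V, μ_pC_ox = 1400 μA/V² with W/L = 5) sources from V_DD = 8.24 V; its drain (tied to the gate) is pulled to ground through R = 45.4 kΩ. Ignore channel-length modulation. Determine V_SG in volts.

With gate tied to drain, V_SG = V_SD ≥ V_SG − |V_th|, so the device is in saturation.
k_p = μ_pC_ox · (W/L) = 7 mA/V².
KCL at the drain: ½ k_p (V_SG − |V_th|)² = (V_DD − V_SG)/R.
Let x = V_SG − 1.21. Then 159 x² + x − 7.03 = 0, giving x = 0.207 V (positive root), so V_SG = 1.42 V.
I_D = (V_DD − V_SG)/R = (8.24 − 1.42) / 45.4 = 0.15 mA.

V_SG = 1.42 V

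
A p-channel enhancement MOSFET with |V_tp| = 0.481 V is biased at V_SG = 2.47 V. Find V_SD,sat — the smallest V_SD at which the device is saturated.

V_SD,sat = 1.99 V

The boundary between triode and saturation is V_SD = V_SG − |V_tp| = V_ov.
V_ov = 2.47 − 0.481 = 1.99 V.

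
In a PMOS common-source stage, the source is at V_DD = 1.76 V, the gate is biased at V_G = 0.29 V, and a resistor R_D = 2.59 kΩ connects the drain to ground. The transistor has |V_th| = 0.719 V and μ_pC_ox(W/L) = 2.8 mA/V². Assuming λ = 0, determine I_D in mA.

V_SG = V_DD − V_G = 1.76 − 0.29 = 1.47 V, so V_ov = 1.47 − 0.719 = 0.751 V.
Assume saturation: I_D = ½ k_p V_ov² = 0.5 × 2.8 × 0.751² = 0.79 mA, giving V_SD = V_DD − I_D R_D = 1.76 − 0.79 × 2.59 = -0.285 V.
But -0.285 V < V_ov = 0.751 V, so the device is actually in triode.
In triode I_D = k_p[V_ov V_SD − ½ V_SD²] and I_D = (V_DD − V_SD)/R_D. Equating: 3.63 V_SD² − 6.446 V_SD + 1.76 = 0, giving V_SD = 0.337 V (the root below V_ov).
I_D = (1.76 − 0.337) / 2.59 = 0.549 mA.

I_D = 0.549 mA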